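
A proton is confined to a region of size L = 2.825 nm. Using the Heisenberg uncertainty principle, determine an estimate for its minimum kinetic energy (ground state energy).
650.006 neV

Using the uncertainty principle to estimate ground state energy:

1. The position uncertainty is approximately the confinement size:
   Δx ≈ L = 2.825e-09 m

2. From ΔxΔp ≥ ℏ/2, the minimum momentum uncertainty is:
   Δp ≈ ℏ/(2L) = 1.866e-26 kg·m/s

3. The kinetic energy is approximately:
   KE ≈ (Δp)²/(2m) = (1.866e-26)²/(2 × 1.673e-27 kg)
   KE ≈ 1.041e-25 J = 650.006 neV

This is an order-of-magnitude estimate of the ground state energy.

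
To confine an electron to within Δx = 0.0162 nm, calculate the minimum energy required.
36.294 eV

Localizing a particle requires giving it sufficient momentum uncertainty:

1. From uncertainty principle: Δp ≥ ℏ/(2Δx)
   Δp_min = (1.055e-34 J·s) / (2 × 1.620e-11 m)
   Δp_min = 3.255e-24 kg·m/s

2. This momentum uncertainty corresponds to kinetic energy:
   KE ≈ (Δp)²/(2m) = (3.255e-24)²/(2 × 9.109e-31 kg)
   KE = 5.815e-18 J = 36.294 eV

Tighter localization requires more energy.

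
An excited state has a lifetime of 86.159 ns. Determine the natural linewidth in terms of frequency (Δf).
923.612 kHz

Using the energy-time uncertainty principle and E = hf:
ΔEΔt ≥ ℏ/2
hΔf·Δt ≥ ℏ/2

The minimum frequency uncertainty is:
Δf = ℏ/(2hτ) = 1/(4πτ)
Δf = 1/(4π × 8.616e-08 s)
Δf = 9.236e+05 Hz = 923.612 kHz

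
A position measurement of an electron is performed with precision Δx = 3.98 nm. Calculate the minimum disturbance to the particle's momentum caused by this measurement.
1.325 × 10^-26 kg·m/s

The uncertainty principle implies that measuring position disturbs momentum:
ΔxΔp ≥ ℏ/2

When we measure position with precision Δx, we necessarily introduce a momentum uncertainty:
Δp ≥ ℏ/(2Δx)
Δp_min = (1.055e-34 J·s) / (2 × 3.980e-09 m)
Δp_min = 1.325e-26 kg·m/s

The more precisely we measure position, the greater the momentum disturbance.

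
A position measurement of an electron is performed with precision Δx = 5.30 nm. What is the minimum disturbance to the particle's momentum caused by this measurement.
9.949 × 10^-27 kg·m/s

The uncertainty principle implies that measuring position disturbs momentum:
ΔxΔp ≥ ℏ/2

When we measure position with precision Δx, we necessarily introduce a momentum uncertainty:
Δp ≥ ℏ/(2Δx)
Δp_min = (1.055e-34 J·s) / (2 × 5.300e-09 m)
Δp_min = 9.949e-27 kg·m/s

The more precisely we measure position, the greater the momentum disturbance.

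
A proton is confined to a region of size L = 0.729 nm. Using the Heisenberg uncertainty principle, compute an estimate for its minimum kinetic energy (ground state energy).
9.761 μeV

Using the uncertainty principle to estimate ground state energy:

1. The position uncertainty is approximately the confinement size:
   Δx ≈ L = 7.290e-10 m

2. From ΔxΔp ≥ ℏ/2, the minimum momentum uncertainty is:
   Δp ≈ ℏ/(2L) = 7.233e-26 kg·m/s

3. The kinetic energy is approximately:
   KE ≈ (Δp)²/(2m) = (7.233e-26)²/(2 × 1.673e-27 kg)
   KE ≈ 1.564e-24 J = 9.761 μeV

This is an order-of-magnitude estimate of the ground state energy.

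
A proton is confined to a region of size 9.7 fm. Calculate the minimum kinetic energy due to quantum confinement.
55.133 keV

Using the uncertainty principle:

1. Position uncertainty: Δx ≈ 9.700e-15 m
2. Minimum momentum uncertainty: Δp = ℏ/(2Δx) = 5.436e-21 kg·m/s
3. Minimum kinetic energy:
   KE = (Δp)²/(2m) = (5.436e-21)²/(2 × 1.673e-27 kg)
   KE = 8.833e-15 J = 55.133 keV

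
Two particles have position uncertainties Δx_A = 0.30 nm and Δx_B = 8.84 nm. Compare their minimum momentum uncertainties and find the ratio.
Particle A has the larger minimum momentum uncertainty, by a factor of 29.47.

For each particle, the minimum momentum uncertainty is Δp_min = ℏ/(2Δx):

Particle A: Δp_A = ℏ/(2×3.000e-10 m) = 1.758e-25 kg·m/s
Particle B: Δp_B = ℏ/(2×8.840e-09 m) = 5.965e-27 kg·m/s

Ratio: Δp_A/Δp_B = 29.47

Since Δp_min ∝ 1/Δx, the particle with smaller position uncertainty (A) has larger momentum uncertainty.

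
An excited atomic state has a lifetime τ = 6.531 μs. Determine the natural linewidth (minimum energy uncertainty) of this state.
50.391 peV

Using the energy-time uncertainty principle:
ΔEΔt ≥ ℏ/2

The lifetime τ represents the time uncertainty Δt.
The natural linewidth (minimum energy uncertainty) is:

ΔE = ℏ/(2τ)
ΔE = (1.055e-34 J·s) / (2 × 6.531e-06 s)
ΔE = 8.074e-30 J = 50.391 peV

This natural linewidth limits the precision of spectroscopic measurements.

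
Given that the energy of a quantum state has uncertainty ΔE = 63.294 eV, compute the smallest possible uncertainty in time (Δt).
5.200 as

Using the energy-time uncertainty principle:
ΔEΔt ≥ ℏ/2

The minimum uncertainty in time is:
Δt_min = ℏ/(2ΔE)
Δt_min = (1.055e-34 J·s) / (2 × 1.014e-17 J)
Δt_min = 5.200e-18 s = 5.200 as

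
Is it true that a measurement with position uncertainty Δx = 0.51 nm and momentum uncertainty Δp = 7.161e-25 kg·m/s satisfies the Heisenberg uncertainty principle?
Yes, it satisfies the uncertainty principle.

Calculate the product ΔxΔp:
ΔxΔp = (5.100e-10 m) × (7.161e-25 kg·m/s)
ΔxΔp = 3.652e-34 J·s

Compare to the minimum allowed value ℏ/2:
ℏ/2 = 5.273e-35 J·s

Since ΔxΔp = 3.652e-34 J·s ≥ 5.273e-35 J·s = ℏ/2,
the measurement satisfies the uncertainty principle.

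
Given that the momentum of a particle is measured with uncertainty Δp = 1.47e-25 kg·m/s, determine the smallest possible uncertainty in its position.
358.698 pm

Using the Heisenberg uncertainty principle:
ΔxΔp ≥ ℏ/2

The minimum uncertainty in position is:
Δx_min = ℏ/(2Δp)
Δx_min = (1.055e-34 J·s) / (2 × 1.470e-25 kg·m/s)
Δx_min = 3.587e-10 m = 358.698 pm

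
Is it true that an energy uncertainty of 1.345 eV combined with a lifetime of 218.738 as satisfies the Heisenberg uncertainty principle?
No, it violates the uncertainty relation.

Calculate the product ΔEΔt:
ΔE = 1.345 eV = 2.155e-19 J
ΔEΔt = (2.155e-19 J) × (2.187e-16 s)
ΔEΔt = 4.714e-35 J·s

Compare to the minimum allowed value ℏ/2:
ℏ/2 = 5.273e-35 J·s

Since ΔEΔt = 4.714e-35 J·s < 5.273e-35 J·s = ℏ/2,
this violates the uncertainty relation.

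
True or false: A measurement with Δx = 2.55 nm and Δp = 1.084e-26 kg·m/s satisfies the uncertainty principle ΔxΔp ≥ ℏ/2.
No, it violates the uncertainty principle (impossible measurement).

Calculate the product ΔxΔp:
ΔxΔp = (2.550e-09 m) × (1.084e-26 kg·m/s)
ΔxΔp = 2.764e-35 J·s

Compare to the minimum allowed value ℏ/2:
ℏ/2 = 5.273e-35 J·s

Since ΔxΔp = 2.764e-35 J·s < 5.273e-35 J·s = ℏ/2,
the measurement violates the uncertainty principle.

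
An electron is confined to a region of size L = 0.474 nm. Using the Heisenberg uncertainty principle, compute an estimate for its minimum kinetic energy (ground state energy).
42.394 meV

Using the uncertainty principle to estimate ground state energy:

1. The position uncertainty is approximately the confinement size:
   Δx ≈ L = 4.740e-10 m

2. From ΔxΔp ≥ ℏ/2, the minimum momentum uncertainty is:
   Δp ≈ ℏ/(2L) = 1.112e-25 kg·m/s

3. The kinetic energy is approximately:
   KE ≈ (Δp)²/(2m) = (1.112e-25)²/(2 × 9.109e-31 kg)
   KE ≈ 6.792e-21 J = 42.394 meV

This is an order-of-magnitude estimate of the ground state energy.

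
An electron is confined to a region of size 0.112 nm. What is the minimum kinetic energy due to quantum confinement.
759.324 meV

Using the uncertainty principle:

1. Position uncertainty: Δx ≈ 1.120e-10 m
2. Minimum momentum uncertainty: Δp = ℏ/(2Δx) = 4.708e-25 kg·m/s
3. Minimum kinetic energy:
   KE = (Δp)²/(2m) = (4.708e-25)²/(2 × 9.109e-31 kg)
   KE = 1.217e-19 J = 759.324 meV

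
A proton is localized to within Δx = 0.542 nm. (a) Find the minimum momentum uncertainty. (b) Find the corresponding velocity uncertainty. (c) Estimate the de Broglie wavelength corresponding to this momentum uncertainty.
(a) Δp_min = 9.729 × 10^-26 kg·m/s
(b) Δv_min = 58.163 m/s
(c) λ_dB = 6.811 nm

Step-by-step:

(a) From the uncertainty principle:
Δp_min = ℏ/(2Δx) = (1.055e-34 J·s)/(2 × 5.420e-10 m) = 9.729e-26 kg·m/s

(b) The velocity uncertainty:
Δv = Δp/m = (9.729e-26 kg·m/s)/(1.673e-27 kg) = 5.816e+01 m/s = 58.163 m/s

(c) The de Broglie wavelength for this momentum:
λ = h/p = (6.626e-34 J·s)/(9.729e-26 kg·m/s) = 6.811e-09 m = 6.811 nm

Note: The de Broglie wavelength is comparable to the localization size, as expected from wave-particle duality.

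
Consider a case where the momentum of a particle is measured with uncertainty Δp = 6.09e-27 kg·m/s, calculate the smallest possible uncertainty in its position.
8.658 nm

Using the Heisenberg uncertainty principle:
ΔxΔp ≥ ℏ/2

The minimum uncertainty in position is:
Δx_min = ℏ/(2Δp)
Δx_min = (1.055e-34 J·s) / (2 × 6.090e-27 kg·m/s)
Δx_min = 8.658e-09 m = 8.658 nm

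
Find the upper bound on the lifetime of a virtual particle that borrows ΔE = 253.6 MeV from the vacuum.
1.298 ys

Using the energy-time uncertainty principle:
ΔEΔt ≥ ℏ/2

For a virtual particle borrowing energy ΔE, the maximum lifetime is:
Δt_max = ℏ/(2ΔE)

Converting energy:
ΔE = 253.6 MeV = 4.063e-11 J

Δt_max = (1.055e-34 J·s) / (2 × 4.063e-11 J)
Δt_max = 1.298e-24 s = 1.298 ys

Virtual particles with higher borrowed energy exist for shorter times.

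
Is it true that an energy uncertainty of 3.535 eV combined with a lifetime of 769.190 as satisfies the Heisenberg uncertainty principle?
Yes, it satisfies the uncertainty relation.

Calculate the product ΔEΔt:
ΔE = 3.535 eV = 5.664e-19 J
ΔEΔt = (5.664e-19 J) × (7.692e-16 s)
ΔEΔt = 4.356e-34 J·s

Compare to the minimum allowed value ℏ/2:
ℏ/2 = 5.273e-35 J·s

Since ΔEΔt = 4.356e-34 J·s ≥ 5.273e-35 J·s = ℏ/2,
this satisfies the uncertainty relation.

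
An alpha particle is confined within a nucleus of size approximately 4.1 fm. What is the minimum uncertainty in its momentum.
1.286 × 10^-20 kg·m/s

Using the Heisenberg uncertainty principle:
ΔxΔp ≥ ℏ/2

With Δx ≈ L = 4.100e-15 m (the confinement size):
Δp_min = ℏ/(2Δx)
Δp_min = (1.055e-34 J·s) / (2 × 4.100e-15 m)
Δp_min = 1.286e-20 kg·m/s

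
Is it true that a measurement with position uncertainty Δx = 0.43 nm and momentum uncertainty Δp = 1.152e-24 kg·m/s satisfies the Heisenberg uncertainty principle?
Yes, it satisfies the uncertainty principle.

Calculate the product ΔxΔp:
ΔxΔp = (4.300e-10 m) × (1.152e-24 kg·m/s)
ΔxΔp = 4.954e-34 J·s

Compare to the minimum allowed value ℏ/2:
ℏ/2 = 5.273e-35 J·s

Since ΔxΔp = 4.954e-34 J·s ≥ 5.273e-35 J·s = ℏ/2,
the measurement satisfies the uncertainty principle.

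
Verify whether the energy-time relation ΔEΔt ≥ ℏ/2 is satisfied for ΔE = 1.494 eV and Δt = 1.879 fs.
Yes, it satisfies the uncertainty relation.

Calculate the product ΔEΔt:
ΔE = 1.494 eV = 2.394e-19 J
ΔEΔt = (2.394e-19 J) × (1.879e-15 s)
ΔEΔt = 4.498e-34 J·s

Compare to the minimum allowed value ℏ/2:
ℏ/2 = 5.273e-35 J·s

Since ΔEΔt = 4.498e-34 J·s ≥ 5.273e-35 J·s = ℏ/2,
this satisfies the uncertainty relation.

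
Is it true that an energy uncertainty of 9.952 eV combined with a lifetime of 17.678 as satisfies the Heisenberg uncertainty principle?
No, it violates the uncertainty relation.

Calculate the product ΔEΔt:
ΔE = 9.952 eV = 1.594e-18 J
ΔEΔt = (1.594e-18 J) × (1.768e-17 s)
ΔEΔt = 2.819e-35 J·s

Compare to the minimum allowed value ℏ/2:
ℏ/2 = 5.273e-35 J·s

Since ΔEΔt = 2.819e-35 J·s < 5.273e-35 J·s = ℏ/2,
this violates the uncertainty relation.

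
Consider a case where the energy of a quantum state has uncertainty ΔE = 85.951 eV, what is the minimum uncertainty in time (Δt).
3.829 as

Using the energy-time uncertainty principle:
ΔEΔt ≥ ℏ/2

The minimum uncertainty in time is:
Δt_min = ℏ/(2ΔE)
Δt_min = (1.055e-34 J·s) / (2 × 1.377e-17 J)
Δt_min = 3.829e-18 s = 3.829 as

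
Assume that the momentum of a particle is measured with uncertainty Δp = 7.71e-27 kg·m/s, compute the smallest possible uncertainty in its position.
6.839 nm

Using the Heisenberg uncertainty principle:
ΔxΔp ≥ ℏ/2

The minimum uncertainty in position is:
Δx_min = ℏ/(2Δp)
Δx_min = (1.055e-34 J·s) / (2 × 7.710e-27 kg·m/s)
Δx_min = 6.839e-09 m = 6.839 nm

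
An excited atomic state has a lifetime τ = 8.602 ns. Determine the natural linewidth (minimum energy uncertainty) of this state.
38.259 neV

Using the energy-time uncertainty principle:
ΔEΔt ≥ ℏ/2

The lifetime τ represents the time uncertainty Δt.
The natural linewidth (minimum energy uncertainty) is:

ΔE = ℏ/(2τ)
ΔE = (1.055e-34 J·s) / (2 × 8.602e-09 s)
ΔE = 6.130e-27 J = 38.259 neV

This natural linewidth limits the precision of spectroscopic measurements.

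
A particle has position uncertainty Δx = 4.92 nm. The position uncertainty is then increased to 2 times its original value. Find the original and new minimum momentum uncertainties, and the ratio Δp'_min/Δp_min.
Original Δp_min = 1.072 × 10^-26 kg·m/s; new Δp'_min = 5.359 × 10^-27 kg·m/s; ratio Δp'_min/Δp_min = 1/2.

From the uncertainty principle ΔxΔp ≥ ℏ/2, the minimum momentum uncertainty is Δp_min = ℏ/(2Δx).

Original (Δx = 4.92 nm = 4.920e-09 m):
Δp_min = (1.055e-34 J·s)/(2 × 4.920e-09 m) = 1.072e-26 kg·m/s

When Δx → 2Δx:
Δp'_min = ℏ/(2 × 2Δx) = (1/2) × ℏ/(2Δx) = (1/2) × Δp_min
Δp'_min = 1/2 × 1.072e-26 kg·m/s = 5.359e-27 kg·m/s

Since Δp_min ∝ 1/Δx, when Δx is increased to 2 times its original value, Δp_min decreases to 1/2 of its original value.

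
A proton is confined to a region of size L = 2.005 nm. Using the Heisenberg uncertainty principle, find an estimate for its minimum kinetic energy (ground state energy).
1.290 μeV

Using the uncertainty principle to estimate ground state energy:

1. The position uncertainty is approximately the confinement size:
   Δx ≈ L = 2.005e-09 m

2. From ΔxΔp ≥ ℏ/2, the minimum momentum uncertainty is:
   Δp ≈ ℏ/(2L) = 2.630e-26 kg·m/s

3. The kinetic energy is approximately:
   KE ≈ (Δp)²/(2m) = (2.630e-26)²/(2 × 1.673e-27 kg)
   KE ≈ 2.067e-25 J = 1.290 μeV

This is an order-of-magnitude estimate of the ground state energy.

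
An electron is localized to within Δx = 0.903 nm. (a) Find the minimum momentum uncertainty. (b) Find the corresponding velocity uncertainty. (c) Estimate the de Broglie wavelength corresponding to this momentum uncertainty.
(a) Δp_min = 5.839 × 10^-26 kg·m/s
(b) Δv_min = 64.102 km/s
(c) λ_dB = 11.347 nm

Step-by-step:

(a) From the uncertainty principle:
Δp_min = ℏ/(2Δx) = (1.055e-34 J·s)/(2 × 9.030e-10 m) = 5.839e-26 kg·m/s

(b) The velocity uncertainty:
Δv = Δp/m = (5.839e-26 kg·m/s)/(9.109e-31 kg) = 6.410e+04 m/s = 64.102 km/s

(c) The de Broglie wavelength for this momentum:
λ = h/p = (6.626e-34 J·s)/(5.839e-26 kg·m/s) = 1.135e-08 m = 11.347 nm

Note: The de Broglie wavelength is comparable to the localization size, as expected from wave-particle duality.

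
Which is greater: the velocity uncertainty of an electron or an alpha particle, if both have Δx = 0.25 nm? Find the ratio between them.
The electron has the larger minimum velocity uncertainty, by a ratio of 7294.3.

For both particles, Δp_min = ℏ/(2Δx) = 2.109e-25 kg·m/s (same for both).

The velocity uncertainty is Δv = Δp/m:
- electron: Δv = 2.109e-25 / 9.109e-31 = 2.315e+05 m/s = 231.535 km/s
- alpha particle: Δv = 2.109e-25 / 6.645e-27 = 3.174e+01 m/s = 31.742 m/s

Ratio: 2.315e+05 / 3.174e+01 = 7294.3

The lighter particle has larger velocity uncertainty because Δv ∝ 1/m.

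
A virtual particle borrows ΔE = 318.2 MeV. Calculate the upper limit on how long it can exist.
1.034 ys

Using the energy-time uncertainty principle:
ΔEΔt ≥ ℏ/2

For a virtual particle borrowing energy ΔE, the maximum lifetime is:
Δt_max = ℏ/(2ΔE)

Converting energy:
ΔE = 318.2 MeV = 5.098e-11 J

Δt_max = (1.055e-34 J·s) / (2 × 5.098e-11 J)
Δt_max = 1.034e-24 s = 1.034 ys

Virtual particles with higher borrowed energy exist for shorter times.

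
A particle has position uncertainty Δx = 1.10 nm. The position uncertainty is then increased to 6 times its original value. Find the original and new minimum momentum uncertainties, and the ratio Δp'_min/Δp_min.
Original Δp_min = 4.794 × 10^-26 kg·m/s; new Δp'_min = 7.989 × 10^-27 kg·m/s; ratio Δp'_min/Δp_min = 1/6.

From the uncertainty principle ΔxΔp ≥ ℏ/2, the minimum momentum uncertainty is Δp_min = ℏ/(2Δx).

Original (Δx = 1.10 nm = 1.100e-09 m):
Δp_min = (1.055e-34 J·s)/(2 × 1.100e-09 m) = 4.794e-26 kg·m/s

When Δx → 6Δx:
Δp'_min = ℏ/(2 × 6Δx) = (1/6) × ℏ/(2Δx) = (1/6) × Δp_min
Δp'_min = 1/6 × 4.794e-26 kg·m/s = 7.989e-27 kg·m/s

Since Δp_min ∝ 1/Δx, when Δx is increased to 6 times its original value, Δp_min decreases to 1/6 of its original value.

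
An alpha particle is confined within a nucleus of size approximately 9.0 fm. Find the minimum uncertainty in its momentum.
5.859 × 10^-21 kg·m/s

Using the Heisenberg uncertainty principle:
ΔxΔp ≥ ℏ/2

With Δx ≈ L = 9.000e-15 m (the confinement size):
Δp_min = ℏ/(2Δx)
Δp_min = (1.055e-34 J·s) / (2 × 9.000e-15 m)
Δp_min = 5.859e-21 kg·m/s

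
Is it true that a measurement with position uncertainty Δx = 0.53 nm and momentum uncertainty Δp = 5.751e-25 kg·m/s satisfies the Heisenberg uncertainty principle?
Yes, it satisfies the uncertainty principle.

Calculate the product ΔxΔp:
ΔxΔp = (5.300e-10 m) × (5.751e-25 kg·m/s)
ΔxΔp = 3.048e-34 J·s

Compare to the minimum allowed value ℏ/2:
ℏ/2 = 5.273e-35 J·s

Since ΔxΔp = 3.048e-34 J·s ≥ 5.273e-35 J·s = ℏ/2,
the measurement satisfies the uncertainty principle.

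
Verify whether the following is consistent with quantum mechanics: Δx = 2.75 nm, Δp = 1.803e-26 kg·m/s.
No, it violates the uncertainty principle (impossible measurement).

Calculate the product ΔxΔp:
ΔxΔp = (2.750e-09 m) × (1.803e-26 kg·m/s)
ΔxΔp = 4.958e-35 J·s

Compare to the minimum allowed value ℏ/2:
ℏ/2 = 5.273e-35 J·s

Since ΔxΔp = 4.958e-35 J·s < 5.273e-35 J·s = ℏ/2,
the measurement violates the uncertainty principle.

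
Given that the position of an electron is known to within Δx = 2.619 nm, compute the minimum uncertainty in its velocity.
22.101 km/s

Using the Heisenberg uncertainty principle and Δp = mΔv:
ΔxΔp ≥ ℏ/2
Δx(mΔv) ≥ ℏ/2

The minimum uncertainty in velocity is:
Δv_min = ℏ/(2mΔx)
Δv_min = (1.055e-34 J·s) / (2 × 9.109e-31 kg × 2.619e-09 m)
Δv_min = 2.210e+04 m/s = 22.101 km/s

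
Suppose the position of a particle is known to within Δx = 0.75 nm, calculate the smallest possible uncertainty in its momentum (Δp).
7.030 × 10^-26 kg·m/s

Using the Heisenberg uncertainty principle:
ΔxΔp ≥ ℏ/2

The minimum uncertainty in momentum is:
Δp_min = ℏ/(2Δx)
Δp_min = (1.055e-34 J·s) / (2 × 7.500e-10 m)
Δp_min = 7.030e-26 kg·m/s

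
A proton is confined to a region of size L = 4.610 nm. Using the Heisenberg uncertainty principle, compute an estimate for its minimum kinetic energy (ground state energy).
244.091 neV

Using the uncertainty principle to estimate ground state energy:

1. The position uncertainty is approximately the confinement size:
   Δx ≈ L = 4.610e-09 m

2. From ΔxΔp ≥ ℏ/2, the minimum momentum uncertainty is:
   Δp ≈ ℏ/(2L) = 1.144e-26 kg·m/s

3. The kinetic energy is approximately:
   KE ≈ (Δp)²/(2m) = (1.144e-26)²/(2 × 1.673e-27 kg)
   KE ≈ 3.911e-26 J = 244.091 neV

This is an order-of-magnitude estimate of the ground state energy.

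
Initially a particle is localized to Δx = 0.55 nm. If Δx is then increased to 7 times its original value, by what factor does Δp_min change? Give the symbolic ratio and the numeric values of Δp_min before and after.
Original Δp_min = 9.587 × 10^-26 kg·m/s; new Δp'_min = 1.370 × 10^-26 kg·m/s; ratio Δp'_min/Δp_min = 1/7.

From the uncertainty principle ΔxΔp ≥ ℏ/2, the minimum momentum uncertainty is Δp_min = ℏ/(2Δx).

Original (Δx = 0.55 nm = 5.500e-10 m):
Δp_min = (1.055e-34 J·s)/(2 × 5.500e-10 m) = 9.587e-26 kg·m/s

When Δx → 7Δx:
Δp'_min = ℏ/(2 × 7Δx) = (1/7) × ℏ/(2Δx) = (1/7) × Δp_min
Δp'_min = 1/7 × 9.587e-26 kg·m/s = 1.370e-26 kg·m/s

Since Δp_min ∝ 1/Δx, when Δx is increased to 7 times its original value, Δp_min decreases to 1/7 of its original value.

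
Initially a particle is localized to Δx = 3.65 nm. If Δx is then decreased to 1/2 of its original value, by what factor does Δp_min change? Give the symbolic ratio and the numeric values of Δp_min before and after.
Original Δp_min = 1.445 × 10^-26 kg·m/s; new Δp'_min = 2.889 × 10^-26 kg·m/s; ratio Δp'_min/Δp_min = 2.

From the uncertainty principle ΔxΔp ≥ ℏ/2, the minimum momentum uncertainty is Δp_min = ℏ/(2Δx).

Original (Δx = 3.65 nm = 3.650e-09 m):
Δp_min = (1.055e-34 J·s)/(2 × 3.650e-09 m) = 1.445e-26 kg·m/s

When Δx → (1/2)Δx:
Δp'_min = ℏ/(2 × (1/2)Δx) = 2 × ℏ/(2Δx) = 2 × Δp_min
Δp'_min = 2 × 1.445e-26 kg·m/s = 2.889e-26 kg·m/s

Since Δp_min ∝ 1/Δx, when Δx is decreased to 1/2 of its original value, Δp_min increases to 2 times its original value.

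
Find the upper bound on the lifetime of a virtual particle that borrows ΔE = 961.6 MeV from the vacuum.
3.422 × 10^-25 s

Using the energy-time uncertainty principle:
ΔEΔt ≥ ℏ/2

For a virtual particle borrowing energy ΔE, the maximum lifetime is:
Δt_max = ℏ/(2ΔE)

Converting energy:
ΔE = 961.6 MeV = 1.541e-10 J

Δt_max = (1.055e-34 J·s) / (2 × 1.541e-10 J)
Δt_max = 3.422e-25 s = 3.422 × 10^-25 s

Virtual particles with higher borrowed energy exist for shorter times.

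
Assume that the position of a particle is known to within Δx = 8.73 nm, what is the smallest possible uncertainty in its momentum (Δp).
6.040 × 10^-27 kg·m/s

Using the Heisenberg uncertainty principle:
ΔxΔp ≥ ℏ/2

The minimum uncertainty in momentum is:
Δp_min = ℏ/(2Δx)
Δp_min = (1.055e-34 J·s) / (2 × 8.730e-09 m)
Δp_min = 6.040e-27 kg·m/s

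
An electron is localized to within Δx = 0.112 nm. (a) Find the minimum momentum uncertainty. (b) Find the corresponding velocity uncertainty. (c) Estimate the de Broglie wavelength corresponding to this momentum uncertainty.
(a) Δp_min = 4.708 × 10^-25 kg·m/s
(b) Δv_min = 516.820 km/s
(c) λ_dB = 1.407 nm

Step-by-step:

(a) From the uncertainty principle:
Δp_min = ℏ/(2Δx) = (1.055e-34 J·s)/(2 × 1.120e-10 m) = 4.708e-25 kg·m/s

(b) The velocity uncertainty:
Δv = Δp/m = (4.708e-25 kg·m/s)/(9.109e-31 kg) = 5.168e+05 m/s = 516.820 km/s

(c) The de Broglie wavelength for this momentum:
λ = h/p = (6.626e-34 J·s)/(4.708e-25 kg·m/s) = 1.407e-09 m = 1.407 nm

Note: The de Broglie wavelength is comparable to the localization size, as expected from wave-particle duality.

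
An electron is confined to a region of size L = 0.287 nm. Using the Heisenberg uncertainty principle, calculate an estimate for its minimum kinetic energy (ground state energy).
115.638 meV

Using the uncertainty principle to estimate ground state energy:

1. The position uncertainty is approximately the confinement size:
   Δx ≈ L = 2.870e-10 m

2. From ΔxΔp ≥ ℏ/2, the minimum momentum uncertainty is:
   Δp ≈ ℏ/(2L) = 1.837e-25 kg·m/s

3. The kinetic energy is approximately:
   KE ≈ (Δp)²/(2m) = (1.837e-25)²/(2 × 9.109e-31 kg)
   KE ≈ 1.853e-20 J = 115.638 meV

This is an order-of-magnitude estimate of the ground state energy.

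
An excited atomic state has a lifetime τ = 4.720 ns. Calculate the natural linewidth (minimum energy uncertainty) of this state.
69.726 neV

Using the energy-time uncertainty principle:
ΔEΔt ≥ ℏ/2

The lifetime τ represents the time uncertainty Δt.
The natural linewidth (minimum energy uncertainty) is:

ΔE = ℏ/(2τ)
ΔE = (1.055e-34 J·s) / (2 × 4.720e-09 s)
ΔE = 1.117e-26 J = 69.726 neV

This natural linewidth limits the precision of spectroscopic measurements.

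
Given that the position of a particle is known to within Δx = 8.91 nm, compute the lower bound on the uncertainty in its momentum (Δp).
5.918 × 10^-27 kg·m/s

Using the Heisenberg uncertainty principle:
ΔxΔp ≥ ℏ/2

The minimum uncertainty in momentum is:
Δp_min = ℏ/(2Δx)
Δp_min = (1.055e-34 J·s) / (2 × 8.910e-09 m)
Δp_min = 5.918e-27 kg·m/s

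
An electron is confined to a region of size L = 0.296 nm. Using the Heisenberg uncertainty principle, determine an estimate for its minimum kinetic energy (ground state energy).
108.713 meV

Using the uncertainty principle to estimate ground state energy:

1. The position uncertainty is approximately the confinement size:
   Δx ≈ L = 2.960e-10 m

2. From ΔxΔp ≥ ℏ/2, the minimum momentum uncertainty is:
   Δp ≈ ℏ/(2L) = 1.781e-25 kg·m/s

3. The kinetic energy is approximately:
   KE ≈ (Δp)²/(2m) = (1.781e-25)²/(2 × 9.109e-31 kg)
   KE ≈ 1.742e-20 J = 108.713 meV

This is an order-of-magnitude estimate of the ground state energy.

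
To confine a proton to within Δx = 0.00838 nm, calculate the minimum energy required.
73.870 meV

Localizing a particle requires giving it sufficient momentum uncertainty:

1. From uncertainty principle: Δp ≥ ℏ/(2Δx)
   Δp_min = (1.055e-34 J·s) / (2 × 8.380e-12 m)
   Δp_min = 6.292e-24 kg·m/s

2. This momentum uncertainty corresponds to kinetic energy:
   KE ≈ (Δp)²/(2m) = (6.292e-24)²/(2 × 1.673e-27 kg)
   KE = 1.184e-20 J = 73.870 meV

Tighter localization requires more energy.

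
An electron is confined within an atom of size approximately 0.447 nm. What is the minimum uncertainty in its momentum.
1.180 × 10^-25 kg·m/s

Using the Heisenberg uncertainty principle:
ΔxΔp ≥ ℏ/2

With Δx ≈ L = 4.470e-10 m (the confinement size):
Δp_min = ℏ/(2Δx)
Δp_min = (1.055e-34 J·s) / (2 × 4.470e-10 m)
Δp_min = 1.180e-25 kg·m/s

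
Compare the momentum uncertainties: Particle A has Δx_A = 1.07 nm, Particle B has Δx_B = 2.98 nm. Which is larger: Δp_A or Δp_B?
Particle A has the larger minimum momentum uncertainty, by a factor of 2.79.

For each particle, the minimum momentum uncertainty is Δp_min = ℏ/(2Δx):

Particle A: Δp_A = ℏ/(2×1.070e-09 m) = 4.928e-26 kg·m/s
Particle B: Δp_B = ℏ/(2×2.980e-09 m) = 1.769e-26 kg·m/s

Ratio: Δp_A/Δp_B = 2.79

Since Δp_min ∝ 1/Δx, the particle with smaller position uncertainty (A) has larger momentum uncertainty.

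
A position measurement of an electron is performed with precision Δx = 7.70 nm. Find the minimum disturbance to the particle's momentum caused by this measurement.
6.848 × 10^-27 kg·m/s

The uncertainty principle implies that measuring position disturbs momentum:
ΔxΔp ≥ ℏ/2

When we measure position with precision Δx, we necessarily introduce a momentum uncertainty:
Δp ≥ ℏ/(2Δx)
Δp_min = (1.055e-34 J·s) / (2 × 7.700e-09 m)
Δp_min = 6.848e-27 kg·m/s

The more precisely we measure position, the greater the momentum disturbance.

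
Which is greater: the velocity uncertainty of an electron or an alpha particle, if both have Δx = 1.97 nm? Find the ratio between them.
The electron has the larger minimum velocity uncertainty, by a ratio of 7294.3.

For both particles, Δp_min = ℏ/(2Δx) = 2.677e-26 kg·m/s (same for both).

The velocity uncertainty is Δv = Δp/m:
- electron: Δv = 2.677e-26 / 9.109e-31 = 2.938e+04 m/s = 29.383 km/s
- alpha particle: Δv = 2.677e-26 / 6.645e-27 = 4.028e+00 m/s = 4.028 m/s

Ratio: 2.938e+04 / 4.028e+00 = 7294.3

The lighter particle has larger velocity uncertainty because Δv ∝ 1/m.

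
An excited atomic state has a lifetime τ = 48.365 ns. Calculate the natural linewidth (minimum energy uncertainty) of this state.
6.805 neV

Using the energy-time uncertainty principle:
ΔEΔt ≥ ℏ/2

The lifetime τ represents the time uncertainty Δt.
The natural linewidth (minimum energy uncertainty) is:

ΔE = ℏ/(2τ)
ΔE = (1.055e-34 J·s) / (2 × 4.837e-08 s)
ΔE = 1.090e-27 J = 6.805 neV

This natural linewidth limits the precision of spectroscopic measurements.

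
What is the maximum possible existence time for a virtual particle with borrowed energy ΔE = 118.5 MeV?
2.777 ys

Using the energy-time uncertainty principle:
ΔEΔt ≥ ℏ/2

For a virtual particle borrowing energy ΔE, the maximum lifetime is:
Δt_max = ℏ/(2ΔE)

Converting energy:
ΔE = 118.5 MeV = 1.899e-11 J

Δt_max = (1.055e-34 J·s) / (2 × 1.899e-11 J)
Δt_max = 2.777e-24 s = 2.777 ys

Virtual particles with higher borrowed energy exist for shorter times.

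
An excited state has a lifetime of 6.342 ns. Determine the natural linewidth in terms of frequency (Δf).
12.548 MHz

Using the energy-time uncertainty principle and E = hf:
ΔEΔt ≥ ℏ/2
hΔf·Δt ≥ ℏ/2

The minimum frequency uncertainty is:
Δf = ℏ/(2hτ) = 1/(4πτ)
Δf = 1/(4π × 6.342e-09 s)
Δf = 1.255e+07 Hz = 12.548 MHz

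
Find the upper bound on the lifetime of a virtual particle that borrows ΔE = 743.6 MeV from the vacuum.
4.426 × 10^-25 s

Using the energy-time uncertainty principle:
ΔEΔt ≥ ℏ/2

For a virtual particle borrowing energy ΔE, the maximum lifetime is:
Δt_max = ℏ/(2ΔE)

Converting energy:
ΔE = 743.6 MeV = 1.191e-10 J

Δt_max = (1.055e-34 J·s) / (2 × 1.191e-10 J)
Δt_max = 4.426e-25 s = 4.426 × 10^-25 s

Virtual particles with higher borrowed energy exist for shorter times.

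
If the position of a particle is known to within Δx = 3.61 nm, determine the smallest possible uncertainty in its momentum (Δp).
1.461 × 10^-26 kg·m/s

Using the Heisenberg uncertainty principle:
ΔxΔp ≥ ℏ/2

The minimum uncertainty in momentum is:
Δp_min = ℏ/(2Δx)
Δp_min = (1.055e-34 J·s) / (2 × 3.610e-09 m)
Δp_min = 1.461e-26 kg·m/s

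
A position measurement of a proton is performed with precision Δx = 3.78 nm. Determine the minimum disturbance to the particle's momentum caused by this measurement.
1.395 × 10^-26 kg·m/s

The uncertainty principle implies that measuring position disturbs momentum:
ΔxΔp ≥ ℏ/2

When we measure position with precision Δx, we necessarily introduce a momentum uncertainty:
Δp ≥ ℏ/(2Δx)
Δp_min = (1.055e-34 J·s) / (2 × 3.780e-09 m)
Δp_min = 1.395e-26 kg·m/s

The more precisely we measure position, the greater the momentum disturbance.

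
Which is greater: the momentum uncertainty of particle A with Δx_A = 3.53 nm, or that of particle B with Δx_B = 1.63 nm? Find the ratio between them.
Particle B has the larger minimum momentum uncertainty, by a factor of 2.17.

For each particle, the minimum momentum uncertainty is Δp_min = ℏ/(2Δx):

Particle A: Δp_A = ℏ/(2×3.530e-09 m) = 1.494e-26 kg·m/s
Particle B: Δp_B = ℏ/(2×1.630e-09 m) = 3.235e-26 kg·m/s

Ratio: Δp_B/Δp_A = 2.17

Since Δp_min ∝ 1/Δx, the particle with smaller position uncertainty (B) has larger momentum uncertainty.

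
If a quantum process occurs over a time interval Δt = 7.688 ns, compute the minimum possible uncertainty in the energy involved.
42.808 neV

Using the energy-time uncertainty principle:
ΔEΔt ≥ ℏ/2

The minimum uncertainty in energy is:
ΔE_min = ℏ/(2Δt)
ΔE_min = (1.055e-34 J·s) / (2 × 7.688e-09 s)
ΔE_min = 6.859e-27 J = 42.808 neV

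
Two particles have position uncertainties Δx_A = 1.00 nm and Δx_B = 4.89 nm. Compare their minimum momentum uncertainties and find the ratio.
Particle A has the larger minimum momentum uncertainty, by a factor of 4.89.

For each particle, the minimum momentum uncertainty is Δp_min = ℏ/(2Δx):

Particle A: Δp_A = ℏ/(2×1.000e-09 m) = 5.273e-26 kg·m/s
Particle B: Δp_B = ℏ/(2×4.890e-09 m) = 1.078e-26 kg·m/s

Ratio: Δp_A/Δp_B = 4.89

Since Δp_min ∝ 1/Δx, the particle with smaller position uncertainty (A) has larger momentum uncertainty.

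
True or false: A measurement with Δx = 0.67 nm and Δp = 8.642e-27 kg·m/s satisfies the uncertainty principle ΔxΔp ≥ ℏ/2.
No, it violates the uncertainty principle (impossible measurement).

Calculate the product ΔxΔp:
ΔxΔp = (6.700e-10 m) × (8.642e-27 kg·m/s)
ΔxΔp = 5.790e-36 J·s

Compare to the minimum allowed value ℏ/2:
ℏ/2 = 5.273e-35 J·s

Since ΔxΔp = 5.790e-36 J·s < 5.273e-35 J·s = ℏ/2,
the measurement violates the uncertainty principle.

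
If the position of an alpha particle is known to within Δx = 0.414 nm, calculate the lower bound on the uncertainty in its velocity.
19.168 m/s

Using the Heisenberg uncertainty principle and Δp = mΔv:
ΔxΔp ≥ ℏ/2
Δx(mΔv) ≥ ℏ/2

The minimum uncertainty in velocity is:
Δv_min = ℏ/(2mΔx)
Δv_min = (1.055e-34 J·s) / (2 × 6.645e-27 kg × 4.140e-10 m)
Δv_min = 1.917e+01 m/s = 19.168 m/s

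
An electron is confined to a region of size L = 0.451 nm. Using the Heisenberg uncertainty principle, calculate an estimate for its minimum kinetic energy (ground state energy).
46.828 meV

Using the uncertainty principle to estimate ground state energy:

1. The position uncertainty is approximately the confinement size:
   Δx ≈ L = 4.510e-10 m

2. From ΔxΔp ≥ ℏ/2, the minimum momentum uncertainty is:
   Δp ≈ ℏ/(2L) = 1.169e-25 kg·m/s

3. The kinetic energy is approximately:
   KE ≈ (Δp)²/(2m) = (1.169e-25)²/(2 × 9.109e-31 kg)
   KE ≈ 7.503e-21 J = 46.828 meV

This is an order-of-magnitude estimate of the ground state energy.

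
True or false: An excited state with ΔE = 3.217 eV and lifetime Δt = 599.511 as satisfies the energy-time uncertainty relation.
Yes, it satisfies the uncertainty relation.

Calculate the product ΔEΔt:
ΔE = 3.217 eV = 5.154e-19 J
ΔEΔt = (5.154e-19 J) × (5.995e-16 s)
ΔEΔt = 3.090e-34 J·s

Compare to the minimum allowed value ℏ/2:
ℏ/2 = 5.273e-35 J·s

Since ΔEΔt = 3.090e-34 J·s ≥ 5.273e-35 J·s = ℏ/2,
this satisfies the uncertainty relation.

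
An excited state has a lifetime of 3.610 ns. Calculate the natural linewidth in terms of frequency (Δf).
22.044 MHz

Using the energy-time uncertainty principle and E = hf:
ΔEΔt ≥ ℏ/2
hΔf·Δt ≥ ℏ/2

The minimum frequency uncertainty is:
Δf = ℏ/(2hτ) = 1/(4πτ)
Δf = 1/(4π × 3.610e-09 s)
Δf = 2.204e+07 Hz = 22.044 MHz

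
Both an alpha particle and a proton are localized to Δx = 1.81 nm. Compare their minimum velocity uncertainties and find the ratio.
The proton has the larger minimum velocity uncertainty, by a ratio of 4.0.

For both particles, Δp_min = ℏ/(2Δx) = 2.913e-26 kg·m/s (same for both).

The velocity uncertainty is Δv = Δp/m:
- alpha particle: Δv = 2.913e-26 / 6.645e-27 = 4.384e+00 m/s = 4.384 m/s
- proton: Δv = 2.913e-26 / 1.673e-27 = 1.742e+01 m/s = 17.417 m/s

Ratio: 1.742e+01 / 4.384e+00 = 4.0

The lighter particle has larger velocity uncertainty because Δv ∝ 1/m.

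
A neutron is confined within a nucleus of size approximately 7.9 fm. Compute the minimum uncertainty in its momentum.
6.675 × 10^-21 kg·m/s

Using the Heisenberg uncertainty principle:
ΔxΔp ≥ ℏ/2

With Δx ≈ L = 7.900e-15 m (the confinement size):
Δp_min = ℏ/(2Δx)
Δp_min = (1.055e-34 J·s) / (2 × 7.900e-15 m)
Δp_min = 6.675e-21 kg·m/s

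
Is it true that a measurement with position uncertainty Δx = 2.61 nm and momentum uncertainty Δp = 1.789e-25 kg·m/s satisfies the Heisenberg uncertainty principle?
Yes, it satisfies the uncertainty principle.

Calculate the product ΔxΔp:
ΔxΔp = (2.610e-09 m) × (1.789e-25 kg·m/s)
ΔxΔp = 4.669e-34 J·s

Compare to the minimum allowed value ℏ/2:
ℏ/2 = 5.273e-35 J·s

Since ΔxΔp = 4.669e-34 J·s ≥ 5.273e-35 J·s = ℏ/2,
the measurement satisfies the uncertainty principle.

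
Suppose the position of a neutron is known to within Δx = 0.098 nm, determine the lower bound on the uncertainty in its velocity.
321.236 m/s

Using the Heisenberg uncertainty principle and Δp = mΔv:
ΔxΔp ≥ ℏ/2
Δx(mΔv) ≥ ℏ/2

The minimum uncertainty in velocity is:
Δv_min = ℏ/(2mΔx)
Δv_min = (1.055e-34 J·s) / (2 × 1.675e-27 kg × 9.800e-11 m)
Δv_min = 3.212e+02 m/s = 321.236 m/s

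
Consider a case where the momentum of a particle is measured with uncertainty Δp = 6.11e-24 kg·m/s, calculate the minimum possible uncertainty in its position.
8.630 pm

Using the Heisenberg uncertainty principle:
ΔxΔp ≥ ℏ/2

The minimum uncertainty in position is:
Δx_min = ℏ/(2Δp)
Δx_min = (1.055e-34 J·s) / (2 × 6.110e-24 kg·m/s)
Δx_min = 8.630e-12 m = 8.630 pm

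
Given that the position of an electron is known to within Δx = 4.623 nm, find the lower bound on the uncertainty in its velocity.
12.521 km/s

Using the Heisenberg uncertainty principle and Δp = mΔv:
ΔxΔp ≥ ℏ/2
Δx(mΔv) ≥ ℏ/2

The minimum uncertainty in velocity is:
Δv_min = ℏ/(2mΔx)
Δv_min = (1.055e-34 J·s) / (2 × 9.109e-31 kg × 4.623e-09 m)
Δv_min = 1.252e+04 m/s = 12.521 km/s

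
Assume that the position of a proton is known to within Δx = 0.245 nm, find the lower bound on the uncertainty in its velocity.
128.671 m/s

Using the Heisenberg uncertainty principle and Δp = mΔv:
ΔxΔp ≥ ℏ/2
Δx(mΔv) ≥ ℏ/2

The minimum uncertainty in velocity is:
Δv_min = ℏ/(2mΔx)
Δv_min = (1.055e-34 J·s) / (2 × 1.673e-27 kg × 2.450e-10 m)
Δv_min = 1.287e+02 m/s = 128.671 m/s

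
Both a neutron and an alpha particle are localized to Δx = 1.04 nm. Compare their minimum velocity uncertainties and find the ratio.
The neutron has the larger minimum velocity uncertainty, by a ratio of 4.0.

For both particles, Δp_min = ℏ/(2Δx) = 5.070e-26 kg·m/s (same for both).

The velocity uncertainty is Δv = Δp/m:
- neutron: Δv = 5.070e-26 / 1.675e-27 = 3.027e+01 m/s = 30.270 m/s
- alpha particle: Δv = 5.070e-26 / 6.645e-27 = 7.630e+00 m/s = 7.630 m/s

Ratio: 3.027e+01 / 7.630e+00 = 4.0

The lighter particle has larger velocity uncertainty because Δv ∝ 1/m.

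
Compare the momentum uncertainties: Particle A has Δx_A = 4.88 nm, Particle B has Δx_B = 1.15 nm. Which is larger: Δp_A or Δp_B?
Particle B has the larger minimum momentum uncertainty, by a factor of 4.24.

For each particle, the minimum momentum uncertainty is Δp_min = ℏ/(2Δx):

Particle A: Δp_A = ℏ/(2×4.880e-09 m) = 1.081e-26 kg·m/s
Particle B: Δp_B = ℏ/(2×1.150e-09 m) = 4.585e-26 kg·m/s

Ratio: Δp_B/Δp_A = 4.24

Since Δp_min ∝ 1/Δx, the particle with smaller position uncertainty (B) has larger momentum uncertainty.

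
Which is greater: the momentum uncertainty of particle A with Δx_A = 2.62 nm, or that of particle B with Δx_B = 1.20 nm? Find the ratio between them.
Particle B has the larger minimum momentum uncertainty, by a factor of 2.18.

For each particle, the minimum momentum uncertainty is Δp_min = ℏ/(2Δx):

Particle A: Δp_A = ℏ/(2×2.620e-09 m) = 2.013e-26 kg·m/s
Particle B: Δp_B = ℏ/(2×1.200e-09 m) = 4.394e-26 kg·m/s

Ratio: Δp_B/Δp_A = 2.18

Since Δp_min ∝ 1/Δx, the particle with smaller position uncertainty (B) has larger momentum uncertainty.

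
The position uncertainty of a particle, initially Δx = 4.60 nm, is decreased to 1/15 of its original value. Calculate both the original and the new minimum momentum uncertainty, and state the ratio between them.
Original Δp_min = 1.146 × 10^-26 kg·m/s; new Δp'_min = 1.719 × 10^-25 kg·m/s; ratio Δp'_min/Δp_min = 15.

From the uncertainty principle ΔxΔp ≥ ℏ/2, the minimum momentum uncertainty is Δp_min = ℏ/(2Δx).

Original (Δx = 4.60 nm = 4.600e-09 m):
Δp_min = (1.055e-34 J·s)/(2 × 4.600e-09 m) = 1.146e-26 kg·m/s

When Δx → (1/15)Δx:
Δp'_min = ℏ/(2 × (1/15)Δx) = 15 × ℏ/(2Δx) = 15 × Δp_min
Δp'_min = 15 × 1.146e-26 kg·m/s = 1.719e-25 kg·m/s

Since Δp_min ∝ 1/Δx, when Δx is decreased to 1/15 of its original value, Δp_min increases to 15 times its original value.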